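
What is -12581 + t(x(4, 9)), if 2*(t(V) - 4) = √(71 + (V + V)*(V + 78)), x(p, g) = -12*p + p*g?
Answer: -12577 + I*√1513/2 ≈ -12577.0 + 19.449*I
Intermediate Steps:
x(p, g) = -12*p + g*p
t(V) = 4 + √(71 + 2*V*(78 + V))/2 (t(V) = 4 + √(71 + (V + V)*(V + 78))/2 = 4 + √(71 + (2*V)*(78 + V))/2 = 4 + √(71 + 2*V*(78 + V))/2)
-12581 + t(x(4, 9)) = -12581 + (4 + √(71 + 2*(4*(-12 + 9))² + 156*(4*(-12 + 9)))/2) = -12581 + (4 + √(71 + 2*(4*(-3))² + 156*(4*(-3)))/2) = -12581 + (4 + √(71 + 2*(-12)² + 156*(-12))/2) = -12581 + (4 + √(71 + 2*144 - 1872)/2) = -12581 + (4 + √(71 + 288 - 1872)/2) = -12581 + (4 + √(-1513)/2) = -12581 + (4 + (I*√1513)/2) = -12581 + (4 + I*√1513/2) = -12577 + I*√1513/2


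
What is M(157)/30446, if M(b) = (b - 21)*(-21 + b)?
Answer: 9248/15223 ≈ 0.60750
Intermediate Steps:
M(b) = (-21 + b)² (M(b) = (-21 + b)*(-21 + b) = (-21 + b)²)
M(157)/30446 = (-21 + 157)²/30446 = 136²*(1/30446) = 18496*(1/30446) = 9248/15223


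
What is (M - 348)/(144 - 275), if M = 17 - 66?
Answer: 397/131 ≈ 3.0305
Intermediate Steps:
M = -49
(M - 348)/(144 - 275) = (-49 - 348)/(144 - 275) = -397/(-131) = -397*(-1/131) = 397/131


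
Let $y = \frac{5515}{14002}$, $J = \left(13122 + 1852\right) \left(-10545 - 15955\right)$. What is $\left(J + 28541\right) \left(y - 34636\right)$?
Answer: $\frac{192426699158174463}{14002} \approx 1.3743 \cdot 10^{13}$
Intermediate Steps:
$J = -396811000$ ($J = 14974 \left(-26500\right) = -396811000$)
$y = \frac{5515}{14002}$ ($y = 5515 \cdot \frac{1}{14002} = \frac{5515}{14002} \approx 0.39387$)
$\left(J + 28541\right) \left(y - 34636\right) = \left(-396811000 + 28541\right) \left(\frac{5515}{14002} - 34636\right) = \left(-396782459\right) \left(- \frac{484967757}{14002}\right) = \frac{192426699158174463}{14002}$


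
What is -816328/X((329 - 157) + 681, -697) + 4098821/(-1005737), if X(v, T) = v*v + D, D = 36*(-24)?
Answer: -3799808941381/730914336065 ≈ -5.1987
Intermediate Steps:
D = -864
X(v, T) = -864 + v² (X(v, T) = v*v - 864 = v² - 864 = -864 + v²)
-816328/X((329 - 157) + 681, -697) + 4098821/(-1005737) = -816328/(-864 + ((329 - 157) + 681)²) + 4098821/(-1005737) = -816328/(-864 + (172 + 681)²) + 4098821*(-1/1005737) = -816328/(-864 + 853²) - 4098821/1005737 = -816328/(-864 + 727609) - 4098821/1005737 = -816328/726745 - 4098821/1005737 = -3799808941381/730914336065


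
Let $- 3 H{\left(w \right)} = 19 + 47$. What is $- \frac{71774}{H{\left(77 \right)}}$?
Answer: $\frac{35887}{11} \approx 3262.5$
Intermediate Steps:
$H{\left(w \right)} = -22$ ($H{\left(w \right)} = - \frac{19 + 47}{3} = \left(- \frac{1}{3}\right) 66 = -22$)
$- \frac{71774}{H{\left(77 \right)}} = - \frac{71774}{-22} = \left(-71774\right) \left(- \frac{1}{22}\right) = \frac{35887}{11}$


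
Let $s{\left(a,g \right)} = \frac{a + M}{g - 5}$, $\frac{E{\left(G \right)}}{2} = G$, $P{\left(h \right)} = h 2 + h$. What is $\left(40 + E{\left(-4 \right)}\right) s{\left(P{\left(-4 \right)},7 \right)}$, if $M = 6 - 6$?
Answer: $-192$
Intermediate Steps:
$M = 0$ ($M = 6 - 6 = 0$)
$P{\left(h \right)} = 3 h$ ($P{\left(h \right)} = 2 h + h = 3 h$)
$E{\left(G \right)} = 2 G$
$s{\left(a,g \right)} = \frac{a}{-5 + g}$ ($s{\left(a,g \right)} = \frac{a + 0}{g - 5} = \frac{a}{-5 + g}$)
$\left(40 + E{\left(-4 \right)}\right) s{\left(P{\left(-4 \right)},7 \right)} = \left(40 + 2 \left(-4\right)\right) \frac{3 \left(-4\right)}{-5 + 7} = \left(40 - 8\right) \left(- \frac{12}{2}\right) = 32 \left(\left(-12\right) \frac{1}{2}\right) = 32 \left(-6\right) = -192$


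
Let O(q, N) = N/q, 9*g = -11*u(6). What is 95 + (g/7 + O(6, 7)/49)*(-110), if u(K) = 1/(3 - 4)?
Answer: 4610/63 ≈ 73.175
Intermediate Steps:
u(K) = -1 (u(K) = 1/(-1) = -1)
g = 11/9 (g = (-11*(-1))/9 = (⅑)*11 = 11/9 ≈ 1.2222)
95 + (g/7 + O(6, 7)/49)*(-110) = 95 + ((11/9)/7 + (7/6)/49)*(-110) = 95 + ((11/9)*(⅐) + (7*(⅙))*(1/49))*(-110) = 95 + (11/63 + (7/6)*(1/49))*(-110) = 95 + (11/63 + 1/42)*(-110) = 95 + (25/126)*(-110) = 95 - 1375/63 = 4610/63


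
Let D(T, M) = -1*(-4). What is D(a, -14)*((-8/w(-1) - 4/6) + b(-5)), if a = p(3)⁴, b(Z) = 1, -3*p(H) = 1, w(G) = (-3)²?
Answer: -20/9 ≈ -2.2222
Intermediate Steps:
w(G) = 9
p(H) = -⅓ (p(H) = -⅓*1 = -⅓)
a = 1/81 (a = (-⅓)⁴ = 1/81 ≈ 0.012346)
D(T, M) = 4
D(a, -14)*((-8/w(-1) - 4/6) + b(-5)) = 4*((-8/9 - 4/6) + 1) = 4*((-8*⅑ - 4*⅙) + 1) = 4*((-8/9 - ⅔) + 1) = 4*(-14/9 + 1) = 4*(-5/9) = -20/9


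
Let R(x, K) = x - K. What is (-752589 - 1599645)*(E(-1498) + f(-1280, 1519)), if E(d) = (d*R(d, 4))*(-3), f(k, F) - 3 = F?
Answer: 15873971173044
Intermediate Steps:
f(k, F) = 3 + F
E(d) = -3*d*(-4 + d) (E(d) = (d*(d - 1*4))*(-3) = (d*(d - 4))*(-3) = (d*(-4 + d))*(-3) = -3*d*(-4 + d))
(-752589 - 1599645)*(E(-1498) + f(-1280, 1519)) = (-752589 - 1599645)*(3*(-1498)*(4 - 1*(-1498)) + (3 + 1519)) = -2352234*(3*(-1498)*(4 + 1498) + 1522) = -2352234*(3*(-1498)*1502 + 1522) = -2352234*(-6749988 + 1522) = -2352234*(-6748466) = 15873971173044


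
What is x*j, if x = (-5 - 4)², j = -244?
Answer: -19764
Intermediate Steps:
x = 81 (x = (-9)² = 81)
x*j = 81*(-244) = -19764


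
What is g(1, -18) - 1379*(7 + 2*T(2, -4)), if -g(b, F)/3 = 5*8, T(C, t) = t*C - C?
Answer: 17807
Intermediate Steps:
T(C, t) = -C + C*t (T(C, t) = C*t - C = -C + C*t)
g(b, F) = -120 (g(b, F) = -15*8 = -3*40 = -120)
g(1, -18) - 1379*(7 + 2*T(2, -4)) = -120 - 1379*(7 + 2*(2*(-1 - 4))) = -120 - 1379*(7 + 2*(2*(-5))) = -120 - 1379*(7 + 2*(-10)) = -120 - 1379*(7 - 20) = -120 - 1379*(-13) = -120 + 17927 = 17807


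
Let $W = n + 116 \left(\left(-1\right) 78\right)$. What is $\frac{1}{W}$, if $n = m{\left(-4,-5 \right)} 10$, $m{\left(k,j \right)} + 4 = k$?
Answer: $- \frac{1}{9128} \approx -0.00010955$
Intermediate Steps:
$m{\left(k,j \right)} = -4 + k$
$n = -80$ ($n = \left(-4 - 4\right) 10 = \left(-8\right) 10 = -80$)
$W = -9128$ ($W = -80 + 116 \left(\left(-1\right) 78\right) = -80 + 116 \left(-78\right) = -80 - 9048 = -9128$)
$\frac{1}{W} = \frac{1}{-9128} = - \frac{1}{9128}$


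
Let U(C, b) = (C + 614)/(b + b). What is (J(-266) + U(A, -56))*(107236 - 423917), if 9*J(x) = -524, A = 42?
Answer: 1278441197/63 ≈ 2.0293e+7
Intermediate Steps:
U(C, b) = (614 + C)/(2*b) (U(C, b) = (614 + C)/((2*b)) = (614 + C)*(1/(2*b)) = (614 + C)/(2*b))
J(x) = -524/9 (J(x) = (⅑)*(-524) = -524/9)
(J(-266) + U(A, -56))*(107236 - 423917) = (-524/9 + (½)*(614 + 42)/(-56))*(107236 - 423917) = (-524/9 + (½)*(-1/56)*656)*(-316681) = (-524/9 - 41/7)*(-316681) = -4037/63*(-316681) = 1278441197/63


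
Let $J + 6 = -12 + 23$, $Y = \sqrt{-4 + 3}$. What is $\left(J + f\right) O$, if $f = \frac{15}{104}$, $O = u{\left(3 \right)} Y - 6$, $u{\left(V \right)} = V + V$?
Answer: $- \frac{1605}{52} + \frac{1605 i}{52} \approx -30.865 + 30.865 i$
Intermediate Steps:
$Y = i$ ($Y = \sqrt{-1} = i \approx 1.0 i$)
$u{\left(V \right)} = 2 V$
$O = -6 + 6 i$ ($O = 2 \cdot 3 i - 6 = 6 i - 6 = -6 + 6 i \approx -6.0 + 6.0 i$)
$J = 5$ ($J = -6 + \left(-12 + 23\right) = -6 + 11 = 5$)
$f = \frac{15}{104}$ ($f = 15 \cdot \frac{1}{104} = \frac{15}{104} \approx 0.14423$)
$\left(J + f\right) O = \left(5 + \frac{15}{104}\right) \left(-6 + 6 i\right) = \frac{535 \left(-6 + 6 i\right)}{104} = - \frac{1605}{52} + \frac{1605 i}{52}$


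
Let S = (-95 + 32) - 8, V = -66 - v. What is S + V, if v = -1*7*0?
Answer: -137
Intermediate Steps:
v = 0 (v = -7*0 = 0)
V = -66 (V = -66 - 1*0 = -66 + 0 = -66)
S = -71 (S = -63 - 8 = -71)
S + V = -71 - 66 = -137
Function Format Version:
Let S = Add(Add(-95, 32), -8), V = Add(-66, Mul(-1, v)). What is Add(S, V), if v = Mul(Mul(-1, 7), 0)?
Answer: -137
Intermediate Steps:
v = 0 (v = Mul(-7, 0) = 0)
V = -66 (V = Add(-66, Mul(-1, 0)) = Add(-66, 0) = -66)
S = -71 (S = Add(-63, -8) = -71)
Add(S, V) = Add(-71, -66) = -137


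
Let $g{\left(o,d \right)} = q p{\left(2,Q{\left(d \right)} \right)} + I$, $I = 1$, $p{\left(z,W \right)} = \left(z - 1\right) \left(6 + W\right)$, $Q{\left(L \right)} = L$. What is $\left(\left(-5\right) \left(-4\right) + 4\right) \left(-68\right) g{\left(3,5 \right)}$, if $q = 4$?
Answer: $-73440$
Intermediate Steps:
$p{\left(z,W \right)} = \left(-1 + z\right) \left(6 + W\right)$
$g{\left(o,d \right)} = 25 + 4 d$ ($g{\left(o,d \right)} = 4 \left(-6 - d + 6 \cdot 2 + d 2\right) + 1 = 4 \left(-6 - d + 12 + 2 d\right) + 1 = 4 \left(6 + d\right) + 1 = \left(24 + 4 d\right) + 1 = 25 + 4 d$)
$\left(\left(-5\right) \left(-4\right) + 4\right) \left(-68\right) g{\left(3,5 \right)} = \left(\left(-5\right) \left(-4\right) + 4\right) \left(-68\right) \left(25 + 4 \cdot 5\right) = \left(20 + 4\right) \left(-68\right) \left(25 + 20\right) = 24 \left(-68\right) 45 = \left(-1632\right) 45 = -73440$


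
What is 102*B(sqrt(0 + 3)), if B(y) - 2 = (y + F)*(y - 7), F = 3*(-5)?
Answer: 11220 - 2244*sqrt(3) ≈ 7333.3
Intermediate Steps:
F = -15
B(y) = 2 + (-15 + y)*(-7 + y) (B(y) = 2 + (y - 15)*(y - 7) = 2 + (-15 + y)*(-7 + y))
102*B(sqrt(0 + 3)) = 102*(107 + (sqrt(0 + 3))**2 - 22*sqrt(0 + 3)) = 102*(107 + (sqrt(3))**2 - 22*sqrt(3)) = 102*(107 + 3 - 22*sqrt(3)) = 102*(110 - 22*sqrt(3)) = 11220 - 2244*sqrt(3)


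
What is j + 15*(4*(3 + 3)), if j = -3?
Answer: 357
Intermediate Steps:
j + 15*(4*(3 + 3)) = -3 + 15*(4*(3 + 3)) = -3 + 15*(4*6) = -3 + 15*24 = -3 + 360 = 357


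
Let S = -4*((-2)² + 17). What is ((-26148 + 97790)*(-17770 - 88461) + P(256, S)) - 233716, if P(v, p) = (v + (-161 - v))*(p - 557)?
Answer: -7610731817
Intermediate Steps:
S = -84 (S = -4*(4 + 17) = -4*21 = -84)
P(v, p) = 89677 - 161*p (P(v, p) = -161*(-557 + p) = 89677 - 161*p)
((-26148 + 97790)*(-17770 - 88461) + P(256, S)) - 233716 = ((-26148 + 97790)*(-17770 - 88461) + (89677 - 161*(-84))) - 233716 = (71642*(-106231) + (89677 + 13524)) - 233716 = (-7610601302 + 103201) - 233716 = -7610498101 - 233716 = -7610731817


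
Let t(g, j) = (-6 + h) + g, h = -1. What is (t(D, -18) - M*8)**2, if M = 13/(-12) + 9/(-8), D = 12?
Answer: 4624/9 ≈ 513.78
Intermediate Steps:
t(g, j) = -7 + g (t(g, j) = (-6 - 1) + g = -7 + g)
M = -53/24 (M = 13*(-1/12) + 9*(-1/8) = -13/12 - 9/8 = -53/24 ≈ -2.2083)
(t(D, -18) - M*8)**2 = ((-7 + 12) - 1*(-53/24)*8)**2 = (5 + (53/24)*8)**2 = (5 + 53/3)**2 = (68/3)**2 = 4624/9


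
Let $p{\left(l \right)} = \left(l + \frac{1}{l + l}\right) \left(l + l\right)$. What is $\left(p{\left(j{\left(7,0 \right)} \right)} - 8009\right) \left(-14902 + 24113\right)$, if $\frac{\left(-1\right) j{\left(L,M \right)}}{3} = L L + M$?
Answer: $324319310$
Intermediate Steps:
$j{\left(L,M \right)} = - 3 M - 3 L^{2}$ ($j{\left(L,M \right)} = - 3 \left(L L + M\right) = - 3 \left(L^{2} + M\right) = - 3 \left(M + L^{2}\right) = - 3 M - 3 L^{2}$)
$p{\left(l \right)} = 2 l \left(l + \frac{1}{2 l}\right)$ ($p{\left(l \right)} = \left(l + \frac{1}{2 l}\right) 2 l = 2 l \left(l + \frac{1}{2 l}\right)$)
$\left(p{\left(j{\left(7,0 \right)} \right)} - 8009\right) \left(-14902 + 24113\right) = \left(\left(1 + 2 \left(\left(-3\right) 0 - 3 \cdot 7^{2}\right)^{2}\right) - 8009\right) \left(-14902 + 24113\right) = \left(\left(1 + 2 \left(0 - 147\right)^{2}\right) - 8009\right) 9211 = \left(\left(1 + 2 \left(-147\right)^{2}\right) - 8009\right) 9211 = \left(\left(1 + 2 \cdot 21609\right) - 8009\right) 9211 = \left(\left(1 + 43218\right) - 8009\right) 9211 = \left(43219 - 8009\right) 9211 = 35210 \cdot 9211 = 324319310$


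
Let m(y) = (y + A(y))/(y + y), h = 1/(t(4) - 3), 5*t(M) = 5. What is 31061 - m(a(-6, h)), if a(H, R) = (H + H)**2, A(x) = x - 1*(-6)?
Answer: 1490879/48 ≈ 31060.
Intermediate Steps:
t(M) = 1 (t(M) = (1/5)*5 = 1)
A(x) = 6 + x (A(x) = x + 6 = 6 + x)
h = -1/2 (h = 1/(1 - 3) = 1/(-2) = -1/2 ≈ -0.50000)
a(H, R) = 4*H**2 (a(H, R) = (2*H)**2 = 4*H**2)
m(y) = (6 + 2*y)/(2*y) (m(y) = (y + (6 + y))/(y + y) = (6 + 2*y)/((2*y)) = (6 + 2*y)*(1/(2*y)) = (6 + 2*y)/(2*y))
31061 - m(a(-6, h)) = 31061 - (3 + 4*(-6)**2)/(4*(-6)**2) = 31061 - (3 + 4*36)/(4*36) = 31061 - (3 + 144)/144 = 31061 - 147/144 = 31061 - 1*49/48 = 31061 - 49/48 = 1490879/48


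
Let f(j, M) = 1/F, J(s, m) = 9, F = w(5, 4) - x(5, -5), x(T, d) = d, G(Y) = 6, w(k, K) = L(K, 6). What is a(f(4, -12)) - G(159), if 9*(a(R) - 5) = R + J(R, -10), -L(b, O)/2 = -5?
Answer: 1/135 ≈ 0.0074074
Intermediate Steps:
L(b, O) = 10 (L(b, O) = -2*(-5) = 10)
w(k, K) = 10
F = 15 (F = 10 - 1*(-5) = 10 + 5 = 15)
f(j, M) = 1/15
a(R) = 6 + R/9 (a(R) = 5 + (R + 9)/9 = 5 + (9 + R)/9 = 5 + (1 + R/9) = 6 + R/9)
a(f(4, -12)) - G(159) = (6 + (⅑)*(1/15)) - 1*6 = (6 + 1/135) - 6 = 811/135 - 6 = 1/135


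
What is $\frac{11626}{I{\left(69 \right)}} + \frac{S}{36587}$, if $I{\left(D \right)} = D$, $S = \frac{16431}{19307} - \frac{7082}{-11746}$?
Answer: $\frac{48231638840854232}{286253422939533} \approx 168.49$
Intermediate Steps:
$S = \frac{164865350}{113390011}$ ($S = 16431 \cdot \frac{1}{19307} - - \frac{3541}{5873} = \frac{16431}{19307} + \frac{3541}{5873} = \frac{164865350}{113390011} \approx 1.454$)
$\frac{11626}{I{\left(69 \right)}} + \frac{S}{36587} = \frac{11626}{69} + \frac{164865350}{113390011 \cdot 36587} = 11626 \cdot \frac{1}{69} + \frac{164865350}{113390011} \cdot \frac{1}{36587} = \frac{11626}{69} + \frac{164865350}{4148600332457} = \frac{48231638840854232}{286253422939533}$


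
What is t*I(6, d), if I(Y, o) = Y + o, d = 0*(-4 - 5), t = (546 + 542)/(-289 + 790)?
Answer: 2176/167 ≈ 13.030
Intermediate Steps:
t = 1088/501 ≈ 2.1717
d = 0 (d = 0*(-9) = 0)
t*I(6, d) = 1088*(6 + 0)/501 = (1088/501)*6 = 2176/167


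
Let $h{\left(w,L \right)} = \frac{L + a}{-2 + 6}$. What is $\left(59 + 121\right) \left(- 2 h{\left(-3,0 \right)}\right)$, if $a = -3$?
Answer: $270$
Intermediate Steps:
$h{\left(w,L \right)} = - \frac{3}{4} + \frac{L}{4}$ ($h{\left(w,L \right)} = \frac{L - 3}{-2 + 6} = \frac{-3 + L}{4} = \left(-3 + L\right) \frac{1}{4} = - \frac{3}{4} + \frac{L}{4}$)
$\left(59 + 121\right) \left(- 2 h{\left(-3,0 \right)}\right) = \left(59 + 121\right) \left(- 2 \left(- \frac{3}{4} + \frac{1}{4} \cdot 0\right)\right) = 180 \left(- 2 \left(- \frac{3}{4} + 0\right)\right) = 180 \left(\left(-2\right) \left(- \frac{3}{4}\right)\right) = 180 \cdot \frac{3}{2} = 270$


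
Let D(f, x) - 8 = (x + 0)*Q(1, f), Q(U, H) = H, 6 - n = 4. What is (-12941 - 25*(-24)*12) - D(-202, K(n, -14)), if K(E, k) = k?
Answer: -8577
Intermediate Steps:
n = 2 (n = 6 - 1*4 = 6 - 4 = 2)
D(f, x) = 8 + f*x (D(f, x) = 8 + (x + 0)*f = 8 + x*f = 8 + f*x)
(-12941 - 25*(-24)*12) - D(-202, K(n, -14)) = (-12941 - 25*(-24)*12) - (8 - 202*(-14)) = (-12941 + 600*12) - (8 + 2828) = (-12941 + 7200) - 1*2836 = -5741 - 2836 = -8577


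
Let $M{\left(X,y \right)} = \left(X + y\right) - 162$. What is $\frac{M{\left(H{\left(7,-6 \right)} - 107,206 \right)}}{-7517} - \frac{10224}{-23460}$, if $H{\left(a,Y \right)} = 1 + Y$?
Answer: $\frac{6537424}{14695735} \approx 0.44485$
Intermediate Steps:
$M{\left(X,y \right)} = -162 + X + y$
$\frac{M{\left(H{\left(7,-6 \right)} - 107,206 \right)}}{-7517} - \frac{10224}{-23460} = \frac{-162 + \left(\left(1 - 6\right) - 107\right) + 206}{-7517} - \frac{10224}{-23460} = \left(-162 - 112 + 206\right) \left(- \frac{1}{7517}\right) - - \frac{852}{1955} = \left(-162 - 112 + 206\right) \left(- \frac{1}{7517}\right) + \frac{852}{1955} = \left(-68\right) \left(- \frac{1}{7517}\right) + \frac{852}{1955} = \frac{68}{7517} + \frac{852}{1955} = \frac{6537424}{14695735}$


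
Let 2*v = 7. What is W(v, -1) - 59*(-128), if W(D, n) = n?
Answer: 7551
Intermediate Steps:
v = 7/2 (v = (½)*7 = 7/2 ≈ 3.5000)
W(v, -1) - 59*(-128) = -1 - 59*(-128) = -1 + 7552 = 7551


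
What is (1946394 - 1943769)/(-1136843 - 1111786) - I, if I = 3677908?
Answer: -2756750196919/749543 ≈ -3.6779e+6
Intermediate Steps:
(1946394 - 1943769)/(-1136843 - 1111786) - I = (1946394 - 1943769)/(-1136843 - 1111786) - 1*3677908 = 2625/(-2248629) - 3677908 = 2625*(-1/2248629) - 3677908 = -875/749543 - 3677908 = -2756750196919/749543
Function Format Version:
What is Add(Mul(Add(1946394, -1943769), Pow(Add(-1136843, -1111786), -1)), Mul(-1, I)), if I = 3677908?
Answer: Rational(-2756750196919, 749543) ≈ -3.6779e+6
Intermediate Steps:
Add(Mul(Add(1946394, -1943769), Pow(Add(-1136843, -1111786), -1)), Mul(-1, I)) = Add(Mul(Add(1946394, -1943769), Pow(Add(-1136843, -1111786), -1)), Mul(-1, 3677908)) = Add(Mul(2625, Pow(-2248629, -1)), -3677908) = Add(Mul(2625, Rational(-1, 2248629)), -3677908) = Add(Rational(-875, 749543), -3677908) = Rational(-2756750196919, 749543)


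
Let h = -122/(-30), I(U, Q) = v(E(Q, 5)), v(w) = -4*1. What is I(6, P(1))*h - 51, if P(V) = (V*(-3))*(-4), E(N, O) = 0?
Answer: -1009/15 ≈ -67.267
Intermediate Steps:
v(w) = -4
P(V) = 12*V (P(V) = -3*V*(-4) = 12*V)
I(U, Q) = -4
h = 61/15 (h = -122*(-1/30) = 61/15 ≈ 4.0667)
I(6, P(1))*h - 51 = -4*61/15 - 51 = -244/15 - 51 = -1009/15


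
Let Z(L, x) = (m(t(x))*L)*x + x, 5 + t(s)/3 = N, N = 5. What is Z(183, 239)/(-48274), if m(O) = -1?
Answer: 21749/24137 ≈ 0.90106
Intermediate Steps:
t(s) = 0 (t(s) = -15 + 3*5 = -15 + 15 = 0)
Z(L, x) = x - L*x (Z(L, x) = (-L)*x + x = -L*x + x = x - L*x)
Z(183, 239)/(-48274) = (239*(1 - 1*183))/(-48274) = (239*(1 - 183))*(-1/48274) = (239*(-182))*(-1/48274) = -43498*(-1/48274) = 21749/24137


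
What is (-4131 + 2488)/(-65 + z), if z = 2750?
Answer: -1643/2685 ≈ -0.61192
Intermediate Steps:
(-4131 + 2488)/(-65 + z) = (-4131 + 2488)/(-65 + 2750) = -1643/2685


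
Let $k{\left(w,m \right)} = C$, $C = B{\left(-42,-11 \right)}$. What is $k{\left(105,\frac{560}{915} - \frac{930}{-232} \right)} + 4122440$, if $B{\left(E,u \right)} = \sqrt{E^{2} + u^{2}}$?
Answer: $4122440 + \sqrt{1885} \approx 4.1225 \cdot 10^{6}$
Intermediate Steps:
$C = \sqrt{1885}$ ($C = \sqrt{\left(-42\right)^{2} + \left(-11\right)^{2}} = \sqrt{1764 + 121} = \sqrt{1885} \approx 43.417$)
$k{\left(w,m \right)} = \sqrt{1885}$
$k{\left(105,\frac{560}{915} - \frac{930}{-232} \right)} + 4122440 = \sqrt{1885} + 4122440 = 4122440 + \sqrt{1885}$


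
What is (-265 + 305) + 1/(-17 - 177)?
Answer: 7759/194 ≈ 39.995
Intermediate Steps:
(-265 + 305) + 1/(-17 - 177) = 40 + 1/(-194) = 40 - 1/194 = 7759/194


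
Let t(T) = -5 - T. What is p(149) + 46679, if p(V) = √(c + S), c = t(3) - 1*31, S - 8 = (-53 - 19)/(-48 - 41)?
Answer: 46679 + I*√239143/89 ≈ 46679.0 + 5.4946*I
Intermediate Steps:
S = 784/89 (S = 8 + (-53 - 19)/(-48 - 41) = 8 - 72/(-89) = 8 - 72*(-1/89) = 8 + 72/89 = 784/89 ≈ 8.8090)
c = -39 (c = (-5 - 1*3) - 1*31 = (-5 - 3) - 31 = -8 - 31 = -39)
p(V) = I*√239143/89 (p(V) = √(-39 + 784/89) = √(-2687/89) = I*√239143/89)
p(149) + 46679 = I*√239143/89 + 46679 = 46679 + I*√239143/89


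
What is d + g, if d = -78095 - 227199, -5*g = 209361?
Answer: -1735831/5 ≈ -3.4717e+5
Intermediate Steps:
g = -209361/5 (g = -1/5*209361 = -209361/5 ≈ -41872.)
d = -305294
d + g = -305294 - 209361/5 = -1735831/5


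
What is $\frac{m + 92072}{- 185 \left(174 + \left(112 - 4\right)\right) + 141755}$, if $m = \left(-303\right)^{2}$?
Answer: $\frac{183881}{89585} \approx 2.0526$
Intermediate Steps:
$m = 91809$
$\frac{m + 92072}{- 185 \left(174 + \left(112 - 4\right)\right) + 141755} = \frac{91809 + 92072}{- 185 \left(174 + \left(112 - 4\right)\right) + 141755} = \frac{183881}{- 185 \left(174 + \left(112 - 4\right)\right) + 141755} = \frac{183881}{- 185 \left(174 + 108\right) + 141755} = \frac{183881}{\left(-185\right) 282 + 141755} = \frac{183881}{-52170 + 141755} = \frac{183881}{89585}$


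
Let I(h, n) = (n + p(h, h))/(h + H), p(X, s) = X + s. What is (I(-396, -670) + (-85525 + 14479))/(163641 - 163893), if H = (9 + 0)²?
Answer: 5594507/19845 ≈ 281.91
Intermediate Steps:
H = 81 (H = 9² = 81)
I(h, n) = (n + 2*h)/(81 + h) (I(h, n) = (n + (h + h))/(h + 81) = (n + 2*h)/(81 + h))
(I(-396, -670) + (-85525 + 14479))/(163641 - 163893) = ((-670 + 2*(-396))/(81 - 396) + (-85525 + 14479))/(163641 - 163893) = ((-670 - 792)/(-315) - 71046)/(-252) = (-1/315*(-1462) - 71046)*(-1/252) = (1462/315 - 71046)*(-1/252) = -22378028/315*(-1/252) = 5594507/19845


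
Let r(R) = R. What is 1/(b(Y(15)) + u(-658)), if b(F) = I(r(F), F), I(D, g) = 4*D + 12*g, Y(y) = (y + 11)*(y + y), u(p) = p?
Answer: 1/11822 ≈ 8.4588e-5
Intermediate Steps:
Y(y) = 2*y*(11 + y) (Y(y) = (11 + y)*(2*y) = 2*y*(11 + y))
b(F) = 16*F (b(F) = 4*F + 12*F = 16*F)
1/(b(Y(15)) + u(-658)) = 1/(16*(2*15*(11 + 15)) - 658) = 1/(16*(2*15*26) - 658) = 1/(16*780 - 658) = 1/(12480 - 658) = 1/11822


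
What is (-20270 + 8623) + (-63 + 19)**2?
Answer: -9711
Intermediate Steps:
(-20270 + 8623) + (-63 + 19)**2 = -11647 + (-44)**2 = -11647 + 1936 = -9711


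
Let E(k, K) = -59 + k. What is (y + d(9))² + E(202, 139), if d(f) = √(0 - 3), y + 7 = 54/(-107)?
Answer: 2247669/11449 - 1606*I*√3/107 ≈ 196.32 - 25.997*I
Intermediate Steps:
y = -803/107 (y = -7 + 54/(-107) = -7 + 54*(-1/107) = -7 - 54/107 = -803/107 ≈ -7.5047)
d(f) = I*√3 (d(f) = √(-3) = I*√3)
(y + d(9))² + E(202, 139) = (-803/107 + I*√3)² + (-59 + 202) = (-803/107 + I*√3)² + 143 = 143 + (-803/107 + I*√3)²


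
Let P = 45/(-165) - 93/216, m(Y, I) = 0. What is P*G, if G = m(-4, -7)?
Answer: 0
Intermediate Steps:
G = 0
P = -557/792 (P = 45*(-1/165) - 93*1/216 = -3/11 - 31/72 = -557/792 ≈ -0.70328)
P*G = -557/792*0 = 0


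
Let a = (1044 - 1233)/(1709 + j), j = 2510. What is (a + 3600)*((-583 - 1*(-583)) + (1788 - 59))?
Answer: 26260416819/4219 ≈ 6.2243e+6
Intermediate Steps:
a = -189/4219 (a = (1044 - 1233)/(1709 + 2510) = -189/4219 ≈ -0.044797)
(a + 3600)*((-583 - 1*(-583)) + (1788 - 59)) = (-189/4219 + 3600)*((-583 - 1*(-583)) + (1788 - 59)) = 15188211*((-583 + 583) + 1729)/4219 = 15188211*(0 + 1729)/4219 = (15188211/4219)*1729 = 26260416819/4219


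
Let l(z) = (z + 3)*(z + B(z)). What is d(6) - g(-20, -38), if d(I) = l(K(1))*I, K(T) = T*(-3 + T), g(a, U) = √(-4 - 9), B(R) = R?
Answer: -24 - I*√13 ≈ -24.0 - 3.6056*I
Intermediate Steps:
g(a, U) = I*√13 (g(a, U) = √(-13) = I*√13)
l(z) = 2*z*(3 + z) (l(z) = (z + 3)*(z + z) = (3 + z)*(2*z) = 2*z*(3 + z))
d(I) = -4*I (d(I) = (2*(1*(-3 + 1))*(3 + 1*(-3 + 1)))*I = (2*(1*(-2))*(3 + 1*(-2)))*I = (2*(-2)*(3 - 2))*I = (2*(-2)*1)*I = -4*I)
d(6) - g(-20, -38) = -4*6 - I*√13 = -24 - I*√13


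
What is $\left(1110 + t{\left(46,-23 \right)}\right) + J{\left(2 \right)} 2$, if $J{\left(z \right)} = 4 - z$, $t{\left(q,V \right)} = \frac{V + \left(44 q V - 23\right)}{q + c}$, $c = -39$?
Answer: $- \frac{38800}{7} \approx -5542.9$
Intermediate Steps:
$t{\left(q,V \right)} = \frac{-23 + V + 44 V q}{-39 + q}$ ($t{\left(q,V \right)} = \frac{V + \left(44 q V - 23\right)}{q - 39} = \frac{V + \left(44 V q - 23\right)}{-39 + q} = \frac{V + \left(-23 + 44 V q\right)}{-39 + q} = \frac{-23 + V + 44 V q}{-39 + q}$)
$\left(1110 + t{\left(46,-23 \right)}\right) + J{\left(2 \right)} 2 = \left(1110 + \frac{-23 - 23 + 44 \left(-23\right) 46}{-39 + 46}\right) + \left(4 - 2\right) 2 = \left(1110 + \frac{-23 - 23 - 46552}{7}\right) + \left(4 - 2\right) 2 = \left(1110 + \frac{1}{7} \left(-46598\right)\right) + 2 \cdot 2 = \left(1110 - \frac{46598}{7}\right) + 4 = - \frac{38828}{7} + 4 = - \frac{38800}{7}$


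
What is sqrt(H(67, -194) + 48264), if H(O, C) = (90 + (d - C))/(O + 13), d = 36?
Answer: 2*sqrt(12067) ≈ 219.70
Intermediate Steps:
H(O, C) = (126 - C)/(13 + O) (H(O, C) = (90 + (36 - C))/(O + 13) = (126 - C)/(13 + O))
sqrt(H(67, -194) + 48264) = sqrt((126 - 1*(-194))/(13 + 67) + 48264) = sqrt((126 + 194)/80 + 48264) = sqrt((1/80)*320 + 48264) = sqrt(4 + 48264) = sqrt(48268) = 2*sqrt(12067)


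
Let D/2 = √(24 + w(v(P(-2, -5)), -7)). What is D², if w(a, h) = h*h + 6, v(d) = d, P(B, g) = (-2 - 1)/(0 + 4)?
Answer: 316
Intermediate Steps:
P(B, g) = -¾ (P(B, g) = -3/4 = -3*¼ = -¾)
w(a, h) = 6 + h² (w(a, h) = h² + 6 = 6 + h²)
D = 2*√79 (D = 2*√(24 + (6 + (-7)²)) = 2*√(24 + (6 + 49)) = 2*√(24 + 55) = 2*√79 ≈ 17.776)
D² = (2*√79)² = 316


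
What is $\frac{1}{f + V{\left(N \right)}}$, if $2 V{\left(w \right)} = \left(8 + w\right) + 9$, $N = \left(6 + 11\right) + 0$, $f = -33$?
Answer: $- \frac{1}{16} \approx -0.0625$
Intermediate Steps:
$N = 17$ ($N = 17 + 0 = 17$)
$V{\left(w \right)} = \frac{17}{2} + \frac{w}{2}$ ($V{\left(w \right)} = \frac{\left(8 + w\right) + 9}{2} = \frac{17 + w}{2} = \frac{17}{2} + \frac{w}{2}$)
$\frac{1}{f + V{\left(N \right)}} = \frac{1}{-33 + \left(\frac{17}{2} + \frac{1}{2} \cdot 17\right)} = \frac{1}{-33 + \left(\frac{17}{2} + \frac{17}{2}\right)} = \frac{1}{-33 + 17} = \frac{1}{-16} = - \frac{1}{16}$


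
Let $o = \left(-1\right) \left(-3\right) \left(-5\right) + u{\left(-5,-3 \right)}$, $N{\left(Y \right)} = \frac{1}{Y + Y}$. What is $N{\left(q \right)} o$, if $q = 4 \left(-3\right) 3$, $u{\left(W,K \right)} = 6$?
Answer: $\frac{1}{8} \approx 0.125$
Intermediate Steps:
$q = -36$ ($q = \left(-12\right) 3 = -36$)
$N{\left(Y \right)} = \frac{1}{2 Y}$
$o = -9$ ($o = \left(-1\right) \left(-3\right) \left(-5\right) + 6 = 3 \left(-5\right) + 6 = -15 + 6 = -9$)
$N{\left(q \right)} o = \frac{1}{2 \left(-36\right)} \left(-9\right) = \frac{1}{2} \left(- \frac{1}{36}\right) \left(-9\right) = \left(- \frac{1}{72}\right) \left(-9\right) = \frac{1}{8}$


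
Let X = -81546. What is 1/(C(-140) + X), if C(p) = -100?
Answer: -1/81646 ≈ -1.2248e-5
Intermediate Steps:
1/(C(-140) + X) = 1/(-100 - 81546) = 1/(-81646) = -1/81646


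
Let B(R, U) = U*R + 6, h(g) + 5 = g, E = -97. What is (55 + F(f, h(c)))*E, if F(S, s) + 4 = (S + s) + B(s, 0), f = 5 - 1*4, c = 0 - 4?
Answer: -4753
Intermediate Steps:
c = -4
h(g) = -5 + g
f = 1 (f = 5 - 4 = 1)
B(R, U) = 6 + R*U (B(R, U) = R*U + 6 = 6 + R*U)
F(S, s) = 2 + S + s (F(S, s) = -4 + ((S + s) + (6 + s*0)) = -4 + ((S + s) + (6 + 0)) = -4 + ((S + s) + 6) = -4 + (6 + S + s) = 2 + S + s)
(55 + F(f, h(c)))*E = (55 + (2 + 1 + (-5 - 4)))*(-97) = (55 + (2 + 1 - 9))*(-97) = (55 - 6)*(-97) = 49*(-97) = -4753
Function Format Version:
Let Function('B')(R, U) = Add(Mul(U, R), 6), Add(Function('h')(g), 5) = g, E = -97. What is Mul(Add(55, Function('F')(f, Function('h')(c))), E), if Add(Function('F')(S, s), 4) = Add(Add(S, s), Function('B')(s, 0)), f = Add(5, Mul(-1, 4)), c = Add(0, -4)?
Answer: -4753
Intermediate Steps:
c = -4
Function('h')(g) = Add(-5, g)
f = 1 (f = Add(5, -4) = 1)
Function('B')(R, U) = Add(6, Mul(R, U)) (Function('B')(R, U) = Add(Mul(R, U), 6) = Add(6, Mul(R, U)))
Function('F')(S, s) = Add(2, S, s) (Function('F')(S, s) = Add(-4, Add(Add(S, s), Add(6, Mul(s, 0)))) = Add(-4, Add(Add(S, s), Add(6, 0))) = Add(-4, Add(Add(S, s), 6)) = Add(-4, Add(6, S, s)) = Add(2, S, s))
Mul(Add(55, Function('F')(f, Function('h')(c))), E) = Mul(Add(55, Add(2, 1, Add(-5, -4))), -97) = Mul(Add(55, Add(2, 1, -9)), -97) = Mul(Add(55, -6), -97) = Mul(49, -97) = -4753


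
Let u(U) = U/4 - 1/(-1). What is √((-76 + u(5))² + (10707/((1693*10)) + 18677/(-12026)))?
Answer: √225427476251141364585/203600180 ≈ 73.744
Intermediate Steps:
u(U) = 1 + U/4 (u(U) = U*(¼) - 1*(-1) = U/4 + 1 = 1 + U/4)
√((-76 + u(5))² + (10707/((1693*10)) + 18677/(-12026))) = √((-76 + (1 + (¼)*5))² + (10707/((1693*10)) + 18677/(-12026))) = √((-76 + (1 + 5/4))² + (10707/16930 + 18677*(-1/12026))) = √((-76 + 9/4)² + (10707*(1/16930) - 18677/12026)) = √((-295/4)² + (10707/16930 - 18677/12026)) = √(87025/16 - 46859807/50900045) = √(4428826659213/814400720) = √225427476251141364585/203600180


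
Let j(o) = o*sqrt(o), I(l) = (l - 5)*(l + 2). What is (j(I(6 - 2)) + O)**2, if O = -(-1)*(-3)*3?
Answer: -135 + 108*I*sqrt(6) ≈ -135.0 + 264.54*I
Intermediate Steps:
I(l) = (-5 + l)*(2 + l)
j(o) = o**(3/2)
O = -9 (O = -1*3*3 = -3*3 = -9)
(j(I(6 - 2)) + O)**2 = ((-10 + (6 - 2)**2 - 3*(6 - 2))**(3/2) - 9)**2 = ((-10 + 4**2 - 3*4)**(3/2) - 9)**2 = ((-10 + 16 - 12)**(3/2) - 9)**2 = ((-6)**(3/2) - 9)**2 = (-6*I*sqrt(6) - 9)**2 = (-9 - 6*I*sqrt(6))**2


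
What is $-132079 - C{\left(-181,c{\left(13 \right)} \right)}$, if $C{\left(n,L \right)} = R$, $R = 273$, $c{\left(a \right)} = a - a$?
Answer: $-132352$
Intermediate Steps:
$c{\left(a \right)} = 0$
$C{\left(n,L \right)} = 273$
$-132079 - C{\left(-181,c{\left(13 \right)} \right)} = -132079 - 273 = -132352$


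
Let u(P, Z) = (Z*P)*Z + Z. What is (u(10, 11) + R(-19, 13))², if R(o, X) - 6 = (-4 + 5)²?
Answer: 1507984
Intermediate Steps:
u(P, Z) = Z + P*Z² (u(P, Z) = (P*Z)*Z + Z = P*Z² + Z = Z + P*Z²)
R(o, X) = 7 (R(o, X) = 6 + (-4 + 5)² = 6 + 1² = 6 + 1 = 7)
(u(10, 11) + R(-19, 13))² = (11*(1 + 10*11) + 7)² = (11*(1 + 110) + 7)² = (11*111 + 7)² = (1221 + 7)² = 1228² = 1507984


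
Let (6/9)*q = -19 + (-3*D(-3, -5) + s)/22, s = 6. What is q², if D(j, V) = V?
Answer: 1418481/1936 ≈ 732.69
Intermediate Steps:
q = -1191/44 (q = 3*(-19 + (-3*(-5) + 6)/22)/2 = 3*(-19 + (15 + 6)/22)/2 = 3*(-19 + (1/22)*21)/2 = 3*(-19 + 21/22)/2 = (3/2)*(-397/22) = -1191/44 ≈ -27.068)
q² = (-1191/44)² = 1418481/1936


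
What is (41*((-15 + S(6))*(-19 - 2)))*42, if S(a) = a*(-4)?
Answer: 1410318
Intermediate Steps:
S(a) = -4*a
(41*((-15 + S(6))*(-19 - 2)))*42 = (41*((-15 - 4*6)*(-19 - 2)))*42 = (41*((-15 - 24)*(-21)))*42 = (41*(-39*(-21)))*42 = (41*819)*42 = 33579*42 = 1410318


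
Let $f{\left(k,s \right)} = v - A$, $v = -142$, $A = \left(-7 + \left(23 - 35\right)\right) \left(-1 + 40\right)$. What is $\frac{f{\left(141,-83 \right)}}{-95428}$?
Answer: $- \frac{599}{95428} \approx -0.006277$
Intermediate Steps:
$A = -741$ ($A = \left(-7 - 12\right) 39 = \left(-19\right) 39 = -741$)
$f{\left(k,s \right)} = 599$ ($f{\left(k,s \right)} = -142 - -741 = -142 + 741 = 599$)
$\frac{f{\left(141,-83 \right)}}{-95428} = \frac{599}{-95428} = 599 \left(- \frac{1}{95428}\right) = - \frac{599}{95428}$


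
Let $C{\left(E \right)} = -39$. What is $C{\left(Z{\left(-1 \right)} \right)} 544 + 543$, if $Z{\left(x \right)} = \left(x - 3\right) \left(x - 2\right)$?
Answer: $-20673$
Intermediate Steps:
$Z{\left(x \right)} = \left(-3 + x\right) \left(-2 + x\right)$
$C{\left(Z{\left(-1 \right)} \right)} 544 + 543 = \left(-39\right) 544 + 543 = -21216 + 543 = -20673$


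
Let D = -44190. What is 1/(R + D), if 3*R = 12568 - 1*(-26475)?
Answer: -3/93527 ≈ -3.2076e-5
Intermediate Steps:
R = 39043/3 (R = (12568 - 1*(-26475))/3 = (12568 + 26475)/3 = (⅓)*39043 = 39043/3 ≈ 13014.)
1/(R + D) = 1/(39043/3 - 44190) = 1/(-93527/3) = -3/93527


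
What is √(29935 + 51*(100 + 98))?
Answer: 7*√817 ≈ 200.08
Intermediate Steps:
√(29935 + 51*(100 + 98)) = √(29935 + 51*198) = √(29935 + 10098) = √40033 = 7*√817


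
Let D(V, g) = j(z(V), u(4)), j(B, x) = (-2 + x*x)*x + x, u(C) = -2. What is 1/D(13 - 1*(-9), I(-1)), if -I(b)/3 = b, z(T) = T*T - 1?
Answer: -⅙ ≈ -0.16667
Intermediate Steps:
z(T) = -1 + T² (z(T) = T² - 1 = -1 + T²)
I(b) = -3*b
j(B, x) = x + x*(-2 + x²) (j(B, x) = (-2 + x²)*x + x = x*(-2 + x²) + x = x + x*(-2 + x²))
D(V, g) = -6 (D(V, g) = (-2)³ - 1*(-2) = -8 + 2 = -6)
1/D(13 - 1*(-9), I(-1)) = 1/(-6) = -⅙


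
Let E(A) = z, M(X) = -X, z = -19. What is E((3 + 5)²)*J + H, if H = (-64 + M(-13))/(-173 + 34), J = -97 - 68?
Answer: 435816/139 ≈ 3135.4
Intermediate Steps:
J = -165
H = 51/139 (H = (-64 - 1*(-13))/(-173 + 34) = (-64 + 13)/(-139) = -51*(-1/139) = 51/139 ≈ 0.36691)
E(A) = -19
E((3 + 5)²)*J + H = -19*(-165) + 51/139 = 3135 + 51/139 = 435816/139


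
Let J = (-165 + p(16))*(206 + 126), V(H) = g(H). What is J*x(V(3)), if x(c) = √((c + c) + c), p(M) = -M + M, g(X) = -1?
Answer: -54780*I*√3 ≈ -94882.0*I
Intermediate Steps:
p(M) = 0
V(H) = -1
x(c) = √3*√c (x(c) = √(2*c + c) = √(3*c) = √3*√c)
J = -54780 (J = (-165 + 0)*(206 + 126) = -165*332 = -54780)
J*x(V(3)) = -54780*√3*√(-1) = -54780*√3*I = -54780*I*√3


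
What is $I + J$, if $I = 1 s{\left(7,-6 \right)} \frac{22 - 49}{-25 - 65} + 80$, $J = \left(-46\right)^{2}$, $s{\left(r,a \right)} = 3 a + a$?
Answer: $\frac{10944}{5} \approx 2188.8$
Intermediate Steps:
$s{\left(r,a \right)} = 4 a$
$J = 2116$
$I = \frac{364}{5}$ ($I = 1 \cdot 4 \left(-6\right) \frac{22 - 49}{-25 - 65} + 80 = 1 \left(-24\right) \left(- \frac{27}{-25 - 65}\right) + 80 = - 24 \left(- \frac{27}{-90}\right) + 80 = - 24 \left(\left(-27\right) \left(- \frac{1}{90}\right)\right) + 80 = \left(-24\right) \frac{3}{10} + 80 = - \frac{36}{5} + 80 = \frac{364}{5} \approx 72.8$)
$I + J = \frac{364}{5} + 2116 = \frac{10944}{5}$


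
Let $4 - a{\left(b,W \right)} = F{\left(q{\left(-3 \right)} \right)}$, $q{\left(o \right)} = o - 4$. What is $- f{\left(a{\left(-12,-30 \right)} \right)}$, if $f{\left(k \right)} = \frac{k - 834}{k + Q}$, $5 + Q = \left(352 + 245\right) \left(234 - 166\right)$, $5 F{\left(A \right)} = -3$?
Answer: $\frac{4147}{202978} \approx 0.020431$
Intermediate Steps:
$q{\left(o \right)} = -4 + o$ ($q{\left(o \right)} = o - 4 = -4 + o$)
$F{\left(A \right)} = - \frac{3}{5}$ ($F{\left(A \right)} = \frac{1}{5} \left(-3\right) = - \frac{3}{5}$)
$Q = 40591$ ($Q = -5 + \left(352 + 245\right) \left(234 - 166\right) = -5 + 597 \cdot 68 = -5 + 40596 = 40591$)
$a{\left(b,W \right)} = \frac{23}{5}$ ($a{\left(b,W \right)} = 4 - - \frac{3}{5} = 4 + \frac{3}{5} = \frac{23}{5}$)
$f{\left(k \right)} = \frac{-834 + k}{40591 + k}$ ($f{\left(k \right)} = \frac{k - 834}{k + 40591} = \frac{-834 + k}{40591 + k}$)
$- f{\left(a{\left(-12,-30 \right)} \right)} = - \frac{-834 + \frac{23}{5}}{40591 + \frac{23}{5}} = - \frac{-4147}{\frac{202978}{5} \cdot 5} = - \frac{5 \left(-4147\right)}{202978 \cdot 5} = \left(-1\right) \left(- \frac{4147}{202978}\right) = \frac{4147}{202978}$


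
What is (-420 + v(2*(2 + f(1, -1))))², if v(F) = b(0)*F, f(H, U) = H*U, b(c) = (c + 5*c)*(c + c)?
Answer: 176400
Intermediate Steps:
b(c) = 12*c² (b(c) = (6*c)*(2*c) = 12*c²)
v(F) = 0 (v(F) = (12*0²)*F = (12*0)*F = 0*F = 0)
(-420 + v(2*(2 + f(1, -1))))² = (-420 + 0)² = (-420)² = 176400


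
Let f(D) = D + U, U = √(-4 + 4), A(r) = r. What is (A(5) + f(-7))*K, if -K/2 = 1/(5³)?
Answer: 4/125 ≈ 0.032000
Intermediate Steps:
U = 0 (U = √0 = 0)
K = -2/125 (K = -2/(5³) = -2/125 ≈ -0.016000)
f(D) = D (f(D) = D + 0 = D)
(A(5) + f(-7))*K = (5 - 7)*(-2/125) = -2*(-2/125) = 4/125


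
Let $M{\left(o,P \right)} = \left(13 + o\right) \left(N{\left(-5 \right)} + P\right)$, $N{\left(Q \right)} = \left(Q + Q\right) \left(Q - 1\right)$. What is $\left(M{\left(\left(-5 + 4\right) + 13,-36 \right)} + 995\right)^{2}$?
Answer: $2544025$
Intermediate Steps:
$N{\left(Q \right)} = 2 Q \left(-1 + Q\right)$
$M{\left(o,P \right)} = \left(13 + o\right) \left(60 + P\right)$ ($M{\left(o,P \right)} = \left(13 + o\right) \left(2 \left(-5\right) \left(-1 - 5\right) + P\right) = \left(13 + o\right) \left(2 \left(-5\right) \left(-6\right) + P\right) = \left(13 + o\right) \left(60 + P\right)$)
$\left(M{\left(\left(-5 + 4\right) + 13,-36 \right)} + 995\right)^{2} = \left(\left(780 + 13 \left(-36\right) + 60 \left(\left(-5 + 4\right) + 13\right) - 36 \left(\left(-5 + 4\right) + 13\right)\right) + 995\right)^{2} = \left(\left(780 - 468 + 60 \left(-1 + 13\right) - 36 \left(-1 + 13\right)\right) + 995\right)^{2} = \left(\left(780 - 468 + 60 \cdot 12 - 432\right) + 995\right)^{2} = \left(\left(780 - 468 + 720 - 432\right) + 995\right)^{2} = \left(600 + 995\right)^{2} = 1595^{2} = 2544025$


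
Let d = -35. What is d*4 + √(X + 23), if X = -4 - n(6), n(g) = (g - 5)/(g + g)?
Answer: -140 + √681/6 ≈ -135.65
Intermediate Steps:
n(g) = (-5 + g)/(2*g) (n(g) = (-5 + g)/((2*g)) = (-5 + g)*(1/(2*g)) = (-5 + g)/(2*g))
X = -49/12 (X = -4 - (-5 + 6)/(2*6) = -4 - 1/(2*6) = -4 - 1*1/12 = -4 - 1/12 = -49/12 ≈ -4.0833)
d*4 + √(X + 23) = -35*4 + √(-49/12 + 23) = -140 + √(227/12) = -140 + √681/6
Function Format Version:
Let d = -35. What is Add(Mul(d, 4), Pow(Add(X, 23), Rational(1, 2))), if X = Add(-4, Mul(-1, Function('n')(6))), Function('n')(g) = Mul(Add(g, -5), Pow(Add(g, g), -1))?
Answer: Add(-140, Mul(Rational(1, 6), Pow(681, Rational(1, 2)))) ≈ -135.65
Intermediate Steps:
Function('n')(g) = Mul(Rational(1, 2), Pow(g, -1), Add(-5, g)) (Function('n')(g) = Mul(Add(-5, g), Pow(Mul(2, g), -1)) = Mul(Add(-5, g), Mul(Rational(1, 2), Pow(g, -1))) = Mul(Rational(1, 2), Pow(g, -1), Add(-5, g)))
X = Rational(-49, 12) (X = Add(-4, Mul(-1, Mul(Rational(1, 2), Pow(6, -1), Add(-5, 6)))) = Add(-4, Mul(-1, Mul(Rational(1, 2), Rational(1, 6), 1))) = Add(-4, Mul(-1, Rational(1, 12))) = Add(-4, Rational(-1, 12)) = Rational(-49, 12) ≈ -4.0833)
Add(Mul(d, 4), Pow(Add(X, 23), Rational(1, 2))) = Add(Mul(-35, 4), Pow(Add(Rational(-49, 12), 23), Rational(1, 2))) = Add(-140, Pow(Rational(227, 12), Rational(1, 2))) = Add(-140, Mul(Rational(1, 6), Pow(681, Rational(1, 2))))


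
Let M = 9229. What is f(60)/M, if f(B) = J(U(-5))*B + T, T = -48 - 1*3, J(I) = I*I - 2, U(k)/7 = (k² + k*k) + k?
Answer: 5953329/9229 ≈ 645.07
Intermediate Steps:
U(k) = 7*k + 14*k² (U(k) = 7*((k² + k*k) + k) = 7*((k² + k²) + k) = 7*(2*k² + k) = 7*(k + 2*k²) = 7*k + 14*k²)
J(I) = -2 + I² (J(I) = I² - 2 = -2 + I²)
T = -51 (T = -48 - 3 = -51)
f(B) = -51 + 99223*B (f(B) = (-2 + (7*(-5)*(1 + 2*(-5)))²)*B - 51 = (-2 + (7*(-5)*(1 - 10))²)*B - 51 = (-2 + (7*(-5)*(-9))²)*B - 51 = (-2 + 315²)*B - 51 = (-2 + 99225)*B - 51 = 99223*B - 51 = -51 + 99223*B)
f(60)/M = (-51 + 99223*60)/9229 = (-51 + 5953380)*(1/9229) = 5953329*(1/9229) = 5953329/9229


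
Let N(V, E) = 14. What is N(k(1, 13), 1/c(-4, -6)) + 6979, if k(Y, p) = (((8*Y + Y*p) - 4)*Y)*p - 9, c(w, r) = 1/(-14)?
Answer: 6993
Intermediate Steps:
c(w, r) = -1/14
k(Y, p) = -9 + Y*p*(-4 + 8*Y + Y*p) (k(Y, p) = ((-4 + 8*Y + Y*p)*Y)*p - 9 = (Y*(-4 + 8*Y + Y*p))*p - 9 = Y*p*(-4 + 8*Y + Y*p) - 9 = -9 + Y*p*(-4 + 8*Y + Y*p))
N(k(1, 13), 1/c(-4, -6)) + 6979 = 14 + 6979 = 6993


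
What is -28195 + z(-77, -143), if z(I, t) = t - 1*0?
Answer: -28338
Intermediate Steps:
z(I, t) = t (z(I, t) = t + 0 = t)
-28195 + z(-77, -143) = -28195 - 143 = -28338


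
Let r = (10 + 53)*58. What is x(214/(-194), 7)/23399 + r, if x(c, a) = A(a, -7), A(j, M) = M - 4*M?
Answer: 85499967/23399 ≈ 3654.0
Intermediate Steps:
A(j, M) = -3*M
x(c, a) = 21 (x(c, a) = -3*(-7) = 21)
r = 3654 (r = 63*58 = 3654)
x(214/(-194), 7)/23399 + r = 21/23399 + 3654 = 85499967/23399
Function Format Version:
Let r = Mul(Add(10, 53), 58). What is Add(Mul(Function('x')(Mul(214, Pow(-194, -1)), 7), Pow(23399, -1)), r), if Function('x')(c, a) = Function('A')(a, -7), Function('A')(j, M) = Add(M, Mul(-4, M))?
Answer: Rational(85499967, 23399) ≈ 3654.0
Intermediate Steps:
Function('A')(j, M) = Mul(-3, M)
Function('x')(c, a) = 21 (Function('x')(c, a) = Mul(-3, -7) = 21)
r = 3654 (r = Mul(63, 58) = 3654)
Add(Mul(Function('x')(Mul(214, Pow(-194, -1)), 7), Pow(23399, -1)), r) = Add(Mul(21, Pow(23399, -1)), 3654) = Add(Mul(21, Rational(1, 23399)), 3654) = Add(Rational(21, 23399), 3654) = Rational(85499967, 23399)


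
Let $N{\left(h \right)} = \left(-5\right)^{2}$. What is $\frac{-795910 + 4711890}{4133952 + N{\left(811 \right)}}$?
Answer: $\frac{3915980}{4133977} \approx 0.94727$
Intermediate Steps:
$N{\left(h \right)} = 25$
$\frac{-795910 + 4711890}{4133952 + N{\left(811 \right)}} = \frac{-795910 + 4711890}{4133952 + 25} = \frac{3915980}{4133977}$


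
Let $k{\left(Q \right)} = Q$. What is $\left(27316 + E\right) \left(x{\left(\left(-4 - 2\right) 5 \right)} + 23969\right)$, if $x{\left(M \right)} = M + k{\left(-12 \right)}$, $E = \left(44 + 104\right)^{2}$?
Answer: $1177686940$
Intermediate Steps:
$E = 21904$ ($E = 148^{2} = 21904$)
$x{\left(M \right)} = -12 + M$ ($x{\left(M \right)} = M - 12 = -12 + M$)
$\left(27316 + E\right) \left(x{\left(\left(-4 - 2\right) 5 \right)} + 23969\right) = \left(27316 + 21904\right) \left(\left(-12 + \left(-4 - 2\right) 5\right) + 23969\right) = 49220 \left(\left(-12 - 30\right) + 23969\right) = 49220 \left(-42 + 23969\right) = 49220 \cdot 23927 = 1177686940$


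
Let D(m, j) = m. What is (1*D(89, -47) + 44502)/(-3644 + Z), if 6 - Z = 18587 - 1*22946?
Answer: 44591/721 ≈ 61.846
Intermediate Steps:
Z = 4365 (Z = 6 - (18587 - 1*22946) = 6 - (18587 - 22946) = 6 - 1*(-4359) = 6 + 4359 = 4365)
(1*D(89, -47) + 44502)/(-3644 + Z) = (1*89 + 44502)/(-3644 + 4365) = (89 + 44502)/721 = 44591*(1/721) = 44591/721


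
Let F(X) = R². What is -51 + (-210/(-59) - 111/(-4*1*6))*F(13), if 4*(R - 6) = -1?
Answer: 1658375/7552 ≈ 219.59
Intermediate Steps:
R = 23/4 (R = 6 + (¼)*(-1) = 6 - ¼ = 23/4 ≈ 5.7500)
F(X) = 529/16 (F(X) = (23/4)² = 529/16)
-51 + (-210/(-59) - 111/(-4*1*6))*F(13) = -51 + (-210/(-59) - 111/(-4*1*6))*(529/16) = -51 + (-210*(-1/59) - 111/((-4*6)))*(529/16) = -51 + (210/59 - 111/(-24))*(529/16) = -51 + (210/59 - 111*(-1/24))*(529/16) = -51 + (210/59 + 37/8)*(529/16) = -51 + (3863/472)*(529/16) = -51 + 2043527/7552 = 1658375/7552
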